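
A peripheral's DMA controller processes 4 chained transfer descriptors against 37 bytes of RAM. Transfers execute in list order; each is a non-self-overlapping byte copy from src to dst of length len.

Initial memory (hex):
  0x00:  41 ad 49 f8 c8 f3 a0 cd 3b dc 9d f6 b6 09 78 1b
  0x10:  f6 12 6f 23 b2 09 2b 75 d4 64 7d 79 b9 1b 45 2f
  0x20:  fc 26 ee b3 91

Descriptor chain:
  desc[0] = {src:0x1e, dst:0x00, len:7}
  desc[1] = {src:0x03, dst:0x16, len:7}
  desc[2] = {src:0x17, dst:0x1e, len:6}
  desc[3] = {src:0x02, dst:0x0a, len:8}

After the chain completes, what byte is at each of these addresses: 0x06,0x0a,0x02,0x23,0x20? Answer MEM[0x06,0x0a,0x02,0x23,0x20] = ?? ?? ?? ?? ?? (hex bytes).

#0 dst[0x00+7] := {0x45,0x2f,0xfc,0x26,0xee,0xb3,0x91}
#1 dst[0x16+7] := {0x26,0xee,0xb3,0x91,0xcd,0x3b,0xdc}
#2 dst[0x1e+6] := {0xee,0xb3,0x91,0xcd,0x3b,0xdc}
#3 dst[0x0a+8] := {0xfc,0x26,0xee,0xb3,0x91,0xcd,0x3b,0xdc}
query mem[0x06]=0x91, mem[0x0a]=0xfc, mem[0x02]=0xfc, mem[0x23]=0xdc, mem[0x20]=0x91

MEM[0x06,0x0a,0x02,0x23,0x20] = 91 fc fc dc 91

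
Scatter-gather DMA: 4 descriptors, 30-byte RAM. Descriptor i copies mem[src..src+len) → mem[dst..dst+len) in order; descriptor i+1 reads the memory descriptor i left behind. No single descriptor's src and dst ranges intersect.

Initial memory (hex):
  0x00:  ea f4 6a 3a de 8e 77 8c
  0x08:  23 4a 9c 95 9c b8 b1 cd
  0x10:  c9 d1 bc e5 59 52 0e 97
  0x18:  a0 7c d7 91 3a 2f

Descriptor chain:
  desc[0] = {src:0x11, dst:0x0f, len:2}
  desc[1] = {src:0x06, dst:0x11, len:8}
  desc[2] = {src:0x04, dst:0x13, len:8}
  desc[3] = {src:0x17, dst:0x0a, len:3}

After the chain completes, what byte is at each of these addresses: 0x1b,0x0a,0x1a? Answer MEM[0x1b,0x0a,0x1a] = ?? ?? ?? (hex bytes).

MEM[0x1b,0x0a,0x1a] = 91 23 95

  after D0: wrote 2B at 0x0f = d1bc
  after D1: wrote 8B at 0x11 = 778c234a9c959cb8
  after D2: wrote 8B at 0x13 = de8e778c234a9c95
  after D3: wrote 3B at 0x0a = 234a9c
query mem[0x1b]=0x91, mem[0x0a]=0x23, mem[0x1a]=0x95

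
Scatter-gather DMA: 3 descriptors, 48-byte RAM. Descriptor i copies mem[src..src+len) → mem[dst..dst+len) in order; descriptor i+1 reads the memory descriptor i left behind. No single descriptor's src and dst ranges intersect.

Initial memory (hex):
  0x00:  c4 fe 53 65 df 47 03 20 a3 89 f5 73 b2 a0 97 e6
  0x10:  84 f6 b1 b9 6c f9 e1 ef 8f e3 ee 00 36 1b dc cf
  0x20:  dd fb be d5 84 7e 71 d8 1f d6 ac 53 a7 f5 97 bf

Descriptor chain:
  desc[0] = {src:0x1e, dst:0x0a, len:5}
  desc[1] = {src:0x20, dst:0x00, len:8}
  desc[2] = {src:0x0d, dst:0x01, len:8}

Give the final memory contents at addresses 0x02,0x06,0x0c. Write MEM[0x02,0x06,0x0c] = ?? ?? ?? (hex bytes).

MEM[0x02,0x06,0x0c] = be b1 dd

  after D0: wrote 5B at 0x0a = dccfddfbbe
  after D1: wrote 8B at 0x00 = ddfbbed5847e71d8
  after D2: wrote 8B at 0x01 = fbbee684f6b1b96c
query mem[0x02]=0xbe, mem[0x06]=0xb1, mem[0x0c]=0xdd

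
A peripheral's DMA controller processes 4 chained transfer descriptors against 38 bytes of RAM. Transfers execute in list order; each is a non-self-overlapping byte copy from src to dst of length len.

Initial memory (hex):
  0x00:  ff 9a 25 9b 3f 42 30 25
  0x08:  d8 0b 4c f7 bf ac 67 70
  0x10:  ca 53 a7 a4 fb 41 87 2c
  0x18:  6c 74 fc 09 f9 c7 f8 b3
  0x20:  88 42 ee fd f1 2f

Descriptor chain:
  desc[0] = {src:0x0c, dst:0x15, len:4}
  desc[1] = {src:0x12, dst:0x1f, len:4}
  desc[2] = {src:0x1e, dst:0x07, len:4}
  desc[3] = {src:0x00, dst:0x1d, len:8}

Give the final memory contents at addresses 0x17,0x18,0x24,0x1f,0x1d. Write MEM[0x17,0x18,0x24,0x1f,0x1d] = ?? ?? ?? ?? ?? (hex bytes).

MEM[0x17,0x18,0x24,0x1f,0x1d] = 67 70 f8 25 ff

D0: mem[0x15..0x18] <- [bf ac 67 70]
D1: mem[0x1f..0x22] <- [a7 a4 fb bf]
D2: mem[0x07..0x0a] <- [f8 a7 a4 fb]
D3: mem[0x1d..0x24] <- [ff 9a 25 9b 3f 42 30 f8]
query mem[0x17]=0x67, mem[0x18]=0x70, mem[0x24]=0xf8, mem[0x1f]=0x25, mem[0x1d]=0xff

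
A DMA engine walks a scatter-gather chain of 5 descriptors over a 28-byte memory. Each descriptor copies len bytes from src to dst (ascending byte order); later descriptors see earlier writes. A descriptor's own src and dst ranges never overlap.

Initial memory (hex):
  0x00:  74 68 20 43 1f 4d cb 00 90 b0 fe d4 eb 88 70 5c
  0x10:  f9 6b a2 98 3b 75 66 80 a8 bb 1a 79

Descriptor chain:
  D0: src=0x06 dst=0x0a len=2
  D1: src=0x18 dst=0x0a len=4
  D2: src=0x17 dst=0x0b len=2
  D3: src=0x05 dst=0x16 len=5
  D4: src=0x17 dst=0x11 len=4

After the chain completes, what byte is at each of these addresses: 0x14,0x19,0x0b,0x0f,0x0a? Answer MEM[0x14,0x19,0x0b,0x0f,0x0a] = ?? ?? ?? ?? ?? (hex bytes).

MEM[0x14,0x19,0x0b,0x0f,0x0a] = b0 90 80 5c a8

  after D0: wrote 2B at 0x0a = cb00
  after D1: wrote 4B at 0x0a = a8bb1a79
  after D2: wrote 2B at 0x0b = 80a8
  after D3: wrote 5B at 0x16 = 4dcb0090b0
  after D4: wrote 4B at 0x11 = cb0090b0
query mem[0x14]=0xb0, mem[0x19]=0x90, mem[0x0b]=0x80, mem[0x0f]=0x5c, mem[0x0a]=0xa8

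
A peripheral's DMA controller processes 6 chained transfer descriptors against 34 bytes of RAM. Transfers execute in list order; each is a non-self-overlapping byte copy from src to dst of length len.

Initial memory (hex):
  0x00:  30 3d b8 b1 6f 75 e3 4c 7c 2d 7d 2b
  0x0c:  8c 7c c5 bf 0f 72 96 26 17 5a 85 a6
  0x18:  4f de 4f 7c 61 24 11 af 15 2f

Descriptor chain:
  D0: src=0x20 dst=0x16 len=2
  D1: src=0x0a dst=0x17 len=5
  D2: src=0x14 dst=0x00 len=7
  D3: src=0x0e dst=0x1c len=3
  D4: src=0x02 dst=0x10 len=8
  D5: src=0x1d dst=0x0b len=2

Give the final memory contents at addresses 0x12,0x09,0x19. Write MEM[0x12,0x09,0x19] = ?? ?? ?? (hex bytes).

MEM[0x12,0x09,0x19] = 2b 2d 8c

[0] 0x20->0x16 len=2 : 15 2f
[1] 0x0a->0x17 len=5 : 7d 2b 8c 7c c5
[2] 0x14->0x00 len=7 : 17 5a 15 7d 2b 8c 7c
[3] 0x0e->0x1c len=3 : c5 bf 0f
[4] 0x02->0x10 len=8 : 15 7d 2b 8c 7c 4c 7c 2d
[5] 0x1d->0x0b len=2 : bf 0f
query mem[0x12]=0x2b, mem[0x09]=0x2d, mem[0x19]=0x8c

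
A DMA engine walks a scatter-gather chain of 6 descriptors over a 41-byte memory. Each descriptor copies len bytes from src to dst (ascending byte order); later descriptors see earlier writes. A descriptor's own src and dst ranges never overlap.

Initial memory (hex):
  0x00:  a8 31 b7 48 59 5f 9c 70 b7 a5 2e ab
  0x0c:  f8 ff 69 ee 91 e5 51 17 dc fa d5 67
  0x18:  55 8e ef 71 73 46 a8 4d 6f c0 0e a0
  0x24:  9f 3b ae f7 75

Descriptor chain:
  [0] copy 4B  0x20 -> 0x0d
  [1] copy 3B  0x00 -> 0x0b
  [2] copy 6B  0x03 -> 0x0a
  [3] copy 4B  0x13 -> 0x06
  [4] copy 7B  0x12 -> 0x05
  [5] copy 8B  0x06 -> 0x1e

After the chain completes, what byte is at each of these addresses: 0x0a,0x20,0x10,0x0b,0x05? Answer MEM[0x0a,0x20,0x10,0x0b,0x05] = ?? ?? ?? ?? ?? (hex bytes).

  after D0: wrote 4B at 0x0d = 6fc00ea0
  after D1: wrote 3B at 0x0b = a831b7
  after D2: wrote 6B at 0x0a = 48595f9c70b7
  after D3: wrote 4B at 0x06 = 17dcfad5
  after D4: wrote 7B at 0x05 = 5117dcfad56755
  after D5: wrote 8B at 0x1e = 17dcfad567555f9c
query mem[0x0a]=0x67, mem[0x20]=0xfa, mem[0x10]=0xa0, mem[0x0b]=0x55, mem[0x05]=0x51

MEM[0x0a,0x20,0x10,0x0b,0x05] = 67 fa a0 55 51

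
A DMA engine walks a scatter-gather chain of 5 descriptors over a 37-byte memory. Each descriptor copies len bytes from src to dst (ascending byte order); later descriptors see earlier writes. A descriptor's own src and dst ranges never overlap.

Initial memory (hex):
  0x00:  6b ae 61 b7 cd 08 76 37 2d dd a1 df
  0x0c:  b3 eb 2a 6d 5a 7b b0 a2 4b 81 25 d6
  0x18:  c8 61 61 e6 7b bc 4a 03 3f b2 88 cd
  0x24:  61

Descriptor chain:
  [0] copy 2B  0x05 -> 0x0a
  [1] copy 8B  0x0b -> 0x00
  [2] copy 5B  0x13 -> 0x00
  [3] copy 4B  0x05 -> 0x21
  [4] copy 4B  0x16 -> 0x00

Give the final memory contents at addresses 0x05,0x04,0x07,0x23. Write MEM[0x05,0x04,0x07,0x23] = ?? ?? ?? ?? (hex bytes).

MEM[0x05,0x04,0x07,0x23] = 5a d6 b0 b0

[0] 0x05->0x0a len=2 : 08 76
[1] 0x0b->0x00 len=8 : 76 b3 eb 2a 6d 5a 7b b0
[2] 0x13->0x00 len=5 : a2 4b 81 25 d6
[3] 0x05->0x21 len=4 : 5a 7b b0 2d
[4] 0x16->0x00 len=4 : 25 d6 c8 61
query mem[0x05]=0x5a, mem[0x04]=0xd6, mem[0x07]=0xb0, mem[0x23]=0xb0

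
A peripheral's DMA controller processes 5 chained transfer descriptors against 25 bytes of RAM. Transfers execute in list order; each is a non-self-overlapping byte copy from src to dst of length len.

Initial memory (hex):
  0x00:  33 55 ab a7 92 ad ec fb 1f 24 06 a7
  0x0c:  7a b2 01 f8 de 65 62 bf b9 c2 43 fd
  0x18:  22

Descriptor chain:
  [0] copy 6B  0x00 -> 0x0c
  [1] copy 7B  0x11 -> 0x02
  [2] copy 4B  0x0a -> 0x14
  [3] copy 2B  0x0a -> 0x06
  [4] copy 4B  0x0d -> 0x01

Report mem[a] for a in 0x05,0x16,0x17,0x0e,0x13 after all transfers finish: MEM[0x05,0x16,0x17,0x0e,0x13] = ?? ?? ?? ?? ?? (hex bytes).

MEM[0x05,0x16,0x17,0x0e,0x13] = b9 33 55 ab bf

#0 dst[0x0c+6] := {0x33,0x55,0xab,0xa7,0x92,0xad}
#1 dst[0x02+7] := {0xad,0x62,0xbf,0xb9,0xc2,0x43,0xfd}
#2 dst[0x14+4] := {0x06,0xa7,0x33,0x55}
#3 dst[0x06+2] := {0x06,0xa7}
#4 dst[0x01+4] := {0x55,0xab,0xa7,0x92}
query mem[0x05]=0xb9, mem[0x16]=0x33, mem[0x17]=0x55, mem[0x0e]=0xab, mem[0x13]=0xbf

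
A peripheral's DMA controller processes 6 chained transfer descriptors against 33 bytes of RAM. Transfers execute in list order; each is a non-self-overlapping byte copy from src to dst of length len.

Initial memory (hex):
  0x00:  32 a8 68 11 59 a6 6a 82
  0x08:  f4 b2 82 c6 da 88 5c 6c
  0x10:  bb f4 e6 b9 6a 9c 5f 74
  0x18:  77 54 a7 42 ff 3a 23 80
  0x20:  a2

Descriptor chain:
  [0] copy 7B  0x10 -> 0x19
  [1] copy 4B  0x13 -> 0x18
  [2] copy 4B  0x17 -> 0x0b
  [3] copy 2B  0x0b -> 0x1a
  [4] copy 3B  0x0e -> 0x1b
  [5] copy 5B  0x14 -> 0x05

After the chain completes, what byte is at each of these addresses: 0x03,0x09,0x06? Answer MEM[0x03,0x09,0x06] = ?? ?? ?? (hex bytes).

[0] 0x10->0x19 len=7 : bb f4 e6 b9 6a 9c 5f
[1] 0x13->0x18 len=4 : b9 6a 9c 5f
[2] 0x17->0x0b len=4 : 74 b9 6a 9c
[3] 0x0b->0x1a len=2 : 74 b9
[4] 0x0e->0x1b len=3 : 9c 6c bb
[5] 0x14->0x05 len=5 : 6a 9c 5f 74 b9
query mem[0x03]=0x11, mem[0x09]=0xb9, mem[0x06]=0x9c

MEM[0x03,0x09,0x06] = 11 b9 9c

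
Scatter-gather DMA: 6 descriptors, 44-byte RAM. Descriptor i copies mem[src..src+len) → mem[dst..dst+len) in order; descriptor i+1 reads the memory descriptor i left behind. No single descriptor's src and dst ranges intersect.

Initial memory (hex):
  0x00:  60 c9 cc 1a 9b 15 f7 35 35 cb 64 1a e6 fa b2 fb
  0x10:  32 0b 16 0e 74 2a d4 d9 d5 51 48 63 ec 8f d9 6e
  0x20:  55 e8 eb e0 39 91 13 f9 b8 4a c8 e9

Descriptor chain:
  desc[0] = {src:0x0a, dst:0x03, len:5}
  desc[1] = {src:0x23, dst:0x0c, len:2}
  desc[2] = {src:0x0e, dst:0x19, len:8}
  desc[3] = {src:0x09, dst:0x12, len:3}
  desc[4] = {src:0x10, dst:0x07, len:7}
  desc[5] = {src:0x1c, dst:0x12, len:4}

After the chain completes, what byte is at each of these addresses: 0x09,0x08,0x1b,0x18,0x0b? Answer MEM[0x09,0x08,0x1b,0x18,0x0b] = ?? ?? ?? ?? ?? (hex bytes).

MEM[0x09,0x08,0x1b,0x18,0x0b] = cb 0b 32 d5 1a

#0 dst[0x03+5] := {0x64,0x1a,0xe6,0xfa,0xb2}
#1 dst[0x0c+2] := {0xe0,0x39}
#2 dst[0x19+8] := {0xb2,0xfb,0x32,0x0b,0x16,0x0e,0x74,0x2a}
#3 dst[0x12+3] := {0xcb,0x64,0x1a}
#4 dst[0x07+7] := {0x32,0x0b,0xcb,0x64,0x1a,0x2a,0xd4}
#5 dst[0x12+4] := {0x0b,0x16,0x0e,0x74}
query mem[0x09]=0xcb, mem[0x08]=0x0b, mem[0x1b]=0x32, mem[0x18]=0xd5, mem[0x0b]=0x1a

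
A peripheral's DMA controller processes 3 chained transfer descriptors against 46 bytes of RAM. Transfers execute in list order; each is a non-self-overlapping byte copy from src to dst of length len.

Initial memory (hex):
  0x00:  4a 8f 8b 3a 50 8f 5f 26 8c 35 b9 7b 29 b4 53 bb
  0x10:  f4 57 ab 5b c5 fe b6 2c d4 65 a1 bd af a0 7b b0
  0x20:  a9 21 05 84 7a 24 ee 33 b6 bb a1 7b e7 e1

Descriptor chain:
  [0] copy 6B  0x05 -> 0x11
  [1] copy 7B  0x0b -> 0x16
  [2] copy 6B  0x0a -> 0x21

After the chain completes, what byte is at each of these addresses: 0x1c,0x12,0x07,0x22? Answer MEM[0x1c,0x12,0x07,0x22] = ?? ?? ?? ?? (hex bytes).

MEM[0x1c,0x12,0x07,0x22] = 8f 5f 26 7b

#0 dst[0x11+6] := {0x8f,0x5f,0x26,0x8c,0x35,0xb9}
#1 dst[0x16+7] := {0x7b,0x29,0xb4,0x53,0xbb,0xf4,0x8f}
#2 dst[0x21+6] := {0xb9,0x7b,0x29,0xb4,0x53,0xbb}
query mem[0x1c]=0x8f, mem[0x12]=0x5f, mem[0x07]=0x26, mem[0x22]=0x7b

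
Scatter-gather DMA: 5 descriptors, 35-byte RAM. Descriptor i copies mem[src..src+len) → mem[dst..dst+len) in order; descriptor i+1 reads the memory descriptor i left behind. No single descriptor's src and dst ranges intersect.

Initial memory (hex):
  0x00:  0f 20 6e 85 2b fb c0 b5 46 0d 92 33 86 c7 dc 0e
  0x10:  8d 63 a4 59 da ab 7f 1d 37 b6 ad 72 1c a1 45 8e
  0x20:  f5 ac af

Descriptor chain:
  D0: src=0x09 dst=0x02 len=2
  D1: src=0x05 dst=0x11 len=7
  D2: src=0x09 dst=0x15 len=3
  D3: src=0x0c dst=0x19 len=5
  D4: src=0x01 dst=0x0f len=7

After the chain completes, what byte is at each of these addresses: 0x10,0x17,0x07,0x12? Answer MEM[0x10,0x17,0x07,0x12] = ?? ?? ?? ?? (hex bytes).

MEM[0x10,0x17,0x07,0x12] = 0d 33 b5 2b

  after D0: wrote 2B at 0x02 = 0d92
  after D1: wrote 7B at 0x11 = fbc0b5460d9233
  after D2: wrote 3B at 0x15 = 0d9233
  after D3: wrote 5B at 0x19 = 86c7dc0e8d
  after D4: wrote 7B at 0x0f = 200d922bfbc0b5
query mem[0x10]=0x0d, mem[0x17]=0x33, mem[0x07]=0xb5, mem[0x12]=0x2b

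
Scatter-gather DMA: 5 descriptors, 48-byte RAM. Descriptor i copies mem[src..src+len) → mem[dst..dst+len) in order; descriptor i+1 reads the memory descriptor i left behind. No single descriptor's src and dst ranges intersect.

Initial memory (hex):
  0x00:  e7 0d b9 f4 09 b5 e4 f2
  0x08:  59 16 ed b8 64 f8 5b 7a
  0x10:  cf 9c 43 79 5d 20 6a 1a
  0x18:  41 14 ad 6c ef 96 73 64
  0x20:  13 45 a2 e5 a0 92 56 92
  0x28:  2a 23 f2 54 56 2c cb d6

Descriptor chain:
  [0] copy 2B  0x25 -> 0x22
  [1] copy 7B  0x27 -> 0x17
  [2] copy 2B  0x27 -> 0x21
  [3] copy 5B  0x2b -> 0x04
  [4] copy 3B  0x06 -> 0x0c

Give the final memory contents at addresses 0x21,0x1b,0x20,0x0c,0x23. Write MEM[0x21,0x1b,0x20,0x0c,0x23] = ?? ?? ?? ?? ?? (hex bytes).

[0] 0x25->0x22 len=2 : 92 56
[1] 0x27->0x17 len=7 : 92 2a 23 f2 54 56 2c
[2] 0x27->0x21 len=2 : 92 2a
[3] 0x2b->0x04 len=5 : 54 56 2c cb d6
[4] 0x06->0x0c len=3 : 2c cb d6
query mem[0x21]=0x92, mem[0x1b]=0x54, mem[0x20]=0x13, mem[0x0c]=0x2c, mem[0x23]=0x56

MEM[0x21,0x1b,0x20,0x0c,0x23] = 92 54 13 2c 56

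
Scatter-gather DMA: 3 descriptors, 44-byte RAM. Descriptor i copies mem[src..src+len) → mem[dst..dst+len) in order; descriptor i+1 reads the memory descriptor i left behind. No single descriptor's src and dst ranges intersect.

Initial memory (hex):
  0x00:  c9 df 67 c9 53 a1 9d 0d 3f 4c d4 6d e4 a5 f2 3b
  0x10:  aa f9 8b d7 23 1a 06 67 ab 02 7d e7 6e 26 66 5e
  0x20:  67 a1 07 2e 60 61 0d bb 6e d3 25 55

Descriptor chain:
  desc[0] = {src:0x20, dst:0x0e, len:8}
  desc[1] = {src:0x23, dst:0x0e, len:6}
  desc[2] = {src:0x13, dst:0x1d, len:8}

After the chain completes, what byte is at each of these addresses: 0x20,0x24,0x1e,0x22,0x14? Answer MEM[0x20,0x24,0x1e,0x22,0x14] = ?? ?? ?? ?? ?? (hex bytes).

MEM[0x20,0x24,0x1e,0x22,0x14] = 06 7d 0d ab 0d

[0] 0x20->0x0e len=8 : 67 a1 07 2e 60 61 0d bb
[1] 0x23->0x0e len=6 : 2e 60 61 0d bb 6e
[2] 0x13->0x1d len=8 : 6e 0d bb 06 67 ab 02 7d
query mem[0x20]=0x06, mem[0x24]=0x7d, mem[0x1e]=0x0d, mem[0x22]=0xab, mem[0x14]=0x0d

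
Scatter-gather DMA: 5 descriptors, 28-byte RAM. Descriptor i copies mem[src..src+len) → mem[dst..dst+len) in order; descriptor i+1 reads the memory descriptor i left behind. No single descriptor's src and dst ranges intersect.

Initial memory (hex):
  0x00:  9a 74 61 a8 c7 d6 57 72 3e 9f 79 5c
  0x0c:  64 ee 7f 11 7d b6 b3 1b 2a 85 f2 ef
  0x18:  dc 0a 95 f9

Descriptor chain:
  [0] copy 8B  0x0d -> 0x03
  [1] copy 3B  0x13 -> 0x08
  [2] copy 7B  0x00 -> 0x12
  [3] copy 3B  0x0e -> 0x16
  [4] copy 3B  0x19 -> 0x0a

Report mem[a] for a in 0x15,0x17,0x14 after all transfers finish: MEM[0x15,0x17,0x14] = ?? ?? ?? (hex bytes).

MEM[0x15,0x17,0x14] = ee 11 61

[0] 0x0d->0x03 len=8 : ee 7f 11 7d b6 b3 1b 2a
[1] 0x13->0x08 len=3 : 1b 2a 85
[2] 0x00->0x12 len=7 : 9a 74 61 ee 7f 11 7d
[3] 0x0e->0x16 len=3 : 7f 11 7d
[4] 0x19->0x0a len=3 : 0a 95 f9
query mem[0x15]=0xee, mem[0x17]=0x11, mem[0x14]=0x61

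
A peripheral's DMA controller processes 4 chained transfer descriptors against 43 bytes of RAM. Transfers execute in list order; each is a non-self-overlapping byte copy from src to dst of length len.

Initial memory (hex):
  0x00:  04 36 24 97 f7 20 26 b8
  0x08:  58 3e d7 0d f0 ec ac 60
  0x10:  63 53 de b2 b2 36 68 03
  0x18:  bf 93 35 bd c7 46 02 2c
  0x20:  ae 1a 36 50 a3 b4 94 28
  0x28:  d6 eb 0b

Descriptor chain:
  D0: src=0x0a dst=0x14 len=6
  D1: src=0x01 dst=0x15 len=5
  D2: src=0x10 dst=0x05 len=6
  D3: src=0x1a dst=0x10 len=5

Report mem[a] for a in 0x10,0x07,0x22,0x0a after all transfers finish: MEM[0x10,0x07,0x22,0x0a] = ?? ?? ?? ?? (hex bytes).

MEM[0x10,0x07,0x22,0x0a] = 35 de 36 36

D0: mem[0x14..0x19] <- [d7 0d f0 ec ac 60]
D1: mem[0x15..0x19] <- [36 24 97 f7 20]
D2: mem[0x05..0x0a] <- [63 53 de b2 d7 36]
D3: mem[0x10..0x14] <- [35 bd c7 46 02]
query mem[0x10]=0x35, mem[0x07]=0xde, mem[0x22]=0x36, mem[0x0a]=0x36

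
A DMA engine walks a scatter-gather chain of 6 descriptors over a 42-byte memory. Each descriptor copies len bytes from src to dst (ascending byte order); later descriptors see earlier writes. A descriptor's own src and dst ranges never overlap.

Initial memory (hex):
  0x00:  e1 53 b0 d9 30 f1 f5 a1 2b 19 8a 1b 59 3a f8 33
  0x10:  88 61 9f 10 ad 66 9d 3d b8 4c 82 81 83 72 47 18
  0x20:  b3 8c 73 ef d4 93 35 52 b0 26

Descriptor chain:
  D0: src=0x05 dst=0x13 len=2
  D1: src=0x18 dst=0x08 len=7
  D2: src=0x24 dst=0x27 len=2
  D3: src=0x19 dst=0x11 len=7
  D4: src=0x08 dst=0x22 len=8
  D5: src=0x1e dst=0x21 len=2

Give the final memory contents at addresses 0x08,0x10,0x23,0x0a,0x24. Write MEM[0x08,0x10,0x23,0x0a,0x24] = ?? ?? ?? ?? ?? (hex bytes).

MEM[0x08,0x10,0x23,0x0a,0x24] = b8 88 4c 82 82

[0] 0x05->0x13 len=2 : f1 f5
[1] 0x18->0x08 len=7 : b8 4c 82 81 83 72 47
[2] 0x24->0x27 len=2 : d4 93
[3] 0x19->0x11 len=7 : 4c 82 81 83 72 47 18
[4] 0x08->0x22 len=8 : b8 4c 82 81 83 72 47 33
[5] 0x1e->0x21 len=2 : 47 18
query mem[0x08]=0xb8, mem[0x10]=0x88, mem[0x23]=0x4c, mem[0x0a]=0x82, mem[0x24]=0x82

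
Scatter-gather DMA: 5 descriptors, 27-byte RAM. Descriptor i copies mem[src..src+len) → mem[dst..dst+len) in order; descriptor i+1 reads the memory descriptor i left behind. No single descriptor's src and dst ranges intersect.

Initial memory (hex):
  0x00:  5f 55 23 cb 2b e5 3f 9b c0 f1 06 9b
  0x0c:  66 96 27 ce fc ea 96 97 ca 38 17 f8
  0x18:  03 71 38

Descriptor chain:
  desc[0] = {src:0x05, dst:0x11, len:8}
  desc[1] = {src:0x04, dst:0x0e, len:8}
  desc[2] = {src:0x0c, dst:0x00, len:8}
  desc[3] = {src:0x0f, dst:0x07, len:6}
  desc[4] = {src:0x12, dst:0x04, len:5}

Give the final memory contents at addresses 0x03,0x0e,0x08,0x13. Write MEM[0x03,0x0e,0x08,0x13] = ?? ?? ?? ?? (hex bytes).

MEM[0x03,0x0e,0x08,0x13] = e5 2b 06 f1

D0: mem[0x11..0x18] <- [e5 3f 9b c0 f1 06 9b 66]
D1: mem[0x0e..0x15] <- [2b e5 3f 9b c0 f1 06 9b]
D2: mem[0x00..0x07] <- [66 96 2b e5 3f 9b c0 f1]
D3: mem[0x07..0x0c] <- [e5 3f 9b c0 f1 06]
D4: mem[0x04..0x08] <- [c0 f1 06 9b 06]
query mem[0x03]=0xe5, mem[0x0e]=0x2b, mem[0x08]=0x06, mem[0x13]=0xf1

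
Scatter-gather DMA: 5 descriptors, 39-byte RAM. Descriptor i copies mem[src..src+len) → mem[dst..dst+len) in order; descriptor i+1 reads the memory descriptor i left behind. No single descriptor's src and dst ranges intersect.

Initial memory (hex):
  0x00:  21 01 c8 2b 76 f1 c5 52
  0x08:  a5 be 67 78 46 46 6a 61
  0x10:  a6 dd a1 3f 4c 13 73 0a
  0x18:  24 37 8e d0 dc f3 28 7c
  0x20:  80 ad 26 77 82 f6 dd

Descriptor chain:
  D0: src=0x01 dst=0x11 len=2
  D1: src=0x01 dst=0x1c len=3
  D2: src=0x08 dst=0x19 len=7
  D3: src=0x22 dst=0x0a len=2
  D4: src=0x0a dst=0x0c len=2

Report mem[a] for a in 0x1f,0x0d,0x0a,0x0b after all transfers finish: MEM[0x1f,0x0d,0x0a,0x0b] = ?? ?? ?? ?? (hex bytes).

D0: mem[0x11..0x12] <- [01 c8]
D1: mem[0x1c..0x1e] <- [01 c8 2b]
D2: mem[0x19..0x1f] <- [a5 be 67 78 46 46 6a]
D3: mem[0x0a..0x0b] <- [26 77]
D4: mem[0x0c..0x0d] <- [26 77]
query mem[0x1f]=0x6a, mem[0x0d]=0x77, mem[0x0a]=0x26, mem[0x0b]=0x77

MEM[0x1f,0x0d,0x0a,0x0b] = 6a 77 26 77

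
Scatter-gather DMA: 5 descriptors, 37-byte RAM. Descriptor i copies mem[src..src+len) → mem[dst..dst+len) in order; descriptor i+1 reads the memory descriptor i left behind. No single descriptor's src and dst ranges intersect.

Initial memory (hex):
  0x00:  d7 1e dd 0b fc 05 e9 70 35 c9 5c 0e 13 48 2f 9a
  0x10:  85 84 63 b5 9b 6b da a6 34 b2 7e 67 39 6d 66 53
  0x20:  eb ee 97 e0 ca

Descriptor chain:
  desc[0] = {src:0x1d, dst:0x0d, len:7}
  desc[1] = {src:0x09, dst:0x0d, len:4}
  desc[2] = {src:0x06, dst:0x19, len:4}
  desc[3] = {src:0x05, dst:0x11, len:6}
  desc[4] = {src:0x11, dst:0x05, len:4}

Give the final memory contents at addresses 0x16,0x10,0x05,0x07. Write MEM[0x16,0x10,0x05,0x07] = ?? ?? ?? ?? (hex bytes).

D0: mem[0x0d..0x13] <- [6d 66 53 eb ee 97 e0]
D1: mem[0x0d..0x10] <- [c9 5c 0e 13]
D2: mem[0x19..0x1c] <- [e9 70 35 c9]
D3: mem[0x11..0x16] <- [05 e9 70 35 c9 5c]
D4: mem[0x05..0x08] <- [05 e9 70 35]
query mem[0x16]=0x5c, mem[0x10]=0x13, mem[0x05]=0x05, mem[0x07]=0x70

MEM[0x16,0x10,0x05,0x07] = 5c 13 05 70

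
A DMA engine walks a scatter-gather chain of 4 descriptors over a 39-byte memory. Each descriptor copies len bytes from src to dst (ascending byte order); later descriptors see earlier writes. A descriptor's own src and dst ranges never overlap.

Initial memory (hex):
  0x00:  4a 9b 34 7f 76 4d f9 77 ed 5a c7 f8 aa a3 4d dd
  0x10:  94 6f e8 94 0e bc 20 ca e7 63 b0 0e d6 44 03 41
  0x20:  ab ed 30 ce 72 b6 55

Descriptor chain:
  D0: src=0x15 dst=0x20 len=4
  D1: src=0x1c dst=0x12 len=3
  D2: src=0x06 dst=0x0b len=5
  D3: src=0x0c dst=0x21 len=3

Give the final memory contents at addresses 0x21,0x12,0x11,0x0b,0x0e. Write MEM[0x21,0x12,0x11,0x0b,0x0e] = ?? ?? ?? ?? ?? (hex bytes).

#0 dst[0x20+4] := {0xbc,0x20,0xca,0xe7}
#1 dst[0x12+3] := {0xd6,0x44,0x03}
#2 dst[0x0b+5] := {0xf9,0x77,0xed,0x5a,0xc7}
#3 dst[0x21+3] := {0x77,0xed,0x5a}
query mem[0x21]=0x77, mem[0x12]=0xd6, mem[0x11]=0x6f, mem[0x0b]=0xf9, mem[0x0e]=0x5a

MEM[0x21,0x12,0x11,0x0b,0x0e] = 77 d6 6f f9 5a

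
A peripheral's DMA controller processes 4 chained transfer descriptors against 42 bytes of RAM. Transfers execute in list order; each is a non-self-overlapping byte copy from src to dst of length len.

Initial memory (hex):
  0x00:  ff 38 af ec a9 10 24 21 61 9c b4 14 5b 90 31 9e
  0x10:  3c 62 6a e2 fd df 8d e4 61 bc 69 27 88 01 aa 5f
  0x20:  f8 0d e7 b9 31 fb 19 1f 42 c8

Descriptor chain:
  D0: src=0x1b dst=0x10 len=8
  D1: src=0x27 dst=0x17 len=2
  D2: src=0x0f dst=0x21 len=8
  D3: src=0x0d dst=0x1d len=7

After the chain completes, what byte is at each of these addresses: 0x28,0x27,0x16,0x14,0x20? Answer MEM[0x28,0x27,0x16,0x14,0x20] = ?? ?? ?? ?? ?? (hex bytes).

#0 dst[0x10+8] := {0x27,0x88,0x01,0xaa,0x5f,0xf8,0x0d,0xe7}
#1 dst[0x17+2] := {0x1f,0x42}
#2 dst[0x21+8] := {0x9e,0x27,0x88,0x01,0xaa,0x5f,0xf8,0x0d}
#3 dst[0x1d+7] := {0x90,0x31,0x9e,0x27,0x88,0x01,0xaa}
query mem[0x28]=0x0d, mem[0x27]=0xf8, mem[0x16]=0x0d, mem[0x14]=0x5f, mem[0x20]=0x27

MEM[0x28,0x27,0x16,0x14,0x20] = 0d f8 0d 5f 27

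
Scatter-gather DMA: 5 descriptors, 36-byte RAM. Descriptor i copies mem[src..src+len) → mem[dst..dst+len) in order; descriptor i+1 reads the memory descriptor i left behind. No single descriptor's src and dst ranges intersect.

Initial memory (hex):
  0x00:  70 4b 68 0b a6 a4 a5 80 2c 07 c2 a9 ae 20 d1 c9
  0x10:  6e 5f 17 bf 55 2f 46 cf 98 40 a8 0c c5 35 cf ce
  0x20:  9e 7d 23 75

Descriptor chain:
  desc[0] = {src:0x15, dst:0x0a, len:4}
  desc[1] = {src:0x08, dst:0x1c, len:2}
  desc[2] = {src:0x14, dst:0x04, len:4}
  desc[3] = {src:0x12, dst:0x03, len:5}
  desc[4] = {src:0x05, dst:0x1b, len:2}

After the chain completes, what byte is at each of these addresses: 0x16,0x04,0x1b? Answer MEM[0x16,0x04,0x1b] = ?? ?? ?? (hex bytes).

MEM[0x16,0x04,0x1b] = 46 bf 55

[0] 0x15->0x0a len=4 : 2f 46 cf 98
[1] 0x08->0x1c len=2 : 2c 07
[2] 0x14->0x04 len=4 : 55 2f 46 cf
[3] 0x12->0x03 len=5 : 17 bf 55 2f 46
[4] 0x05->0x1b len=2 : 55 2f
query mem[0x16]=0x46, mem[0x04]=0xbf, mem[0x1b]=0x55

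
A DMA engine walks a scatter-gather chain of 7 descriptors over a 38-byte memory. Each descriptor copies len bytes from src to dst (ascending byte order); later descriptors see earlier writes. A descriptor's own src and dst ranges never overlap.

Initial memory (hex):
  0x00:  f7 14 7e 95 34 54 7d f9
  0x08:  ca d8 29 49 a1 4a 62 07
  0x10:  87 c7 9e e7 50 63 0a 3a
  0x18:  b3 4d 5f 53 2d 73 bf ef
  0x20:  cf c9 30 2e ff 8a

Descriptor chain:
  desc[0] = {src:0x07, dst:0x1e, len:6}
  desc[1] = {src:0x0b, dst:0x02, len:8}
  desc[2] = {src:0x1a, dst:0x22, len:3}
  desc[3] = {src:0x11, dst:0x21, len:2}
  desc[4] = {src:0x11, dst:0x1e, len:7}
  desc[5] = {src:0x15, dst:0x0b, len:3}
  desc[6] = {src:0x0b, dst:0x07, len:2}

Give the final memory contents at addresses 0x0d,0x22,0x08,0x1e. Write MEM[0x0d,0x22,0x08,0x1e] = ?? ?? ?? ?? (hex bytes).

MEM[0x0d,0x22,0x08,0x1e] = 3a 63 0a c7

[0] 0x07->0x1e len=6 : f9 ca d8 29 49 a1
[1] 0x0b->0x02 len=8 : 49 a1 4a 62 07 87 c7 9e
[2] 0x1a->0x22 len=3 : 5f 53 2d
[3] 0x11->0x21 len=2 : c7 9e
[4] 0x11->0x1e len=7 : c7 9e e7 50 63 0a 3a
[5] 0x15->0x0b len=3 : 63 0a 3a
[6] 0x0b->0x07 len=2 : 63 0a
query mem[0x0d]=0x3a, mem[0x22]=0x63, mem[0x08]=0x0a, mem[0x1e]=0xc7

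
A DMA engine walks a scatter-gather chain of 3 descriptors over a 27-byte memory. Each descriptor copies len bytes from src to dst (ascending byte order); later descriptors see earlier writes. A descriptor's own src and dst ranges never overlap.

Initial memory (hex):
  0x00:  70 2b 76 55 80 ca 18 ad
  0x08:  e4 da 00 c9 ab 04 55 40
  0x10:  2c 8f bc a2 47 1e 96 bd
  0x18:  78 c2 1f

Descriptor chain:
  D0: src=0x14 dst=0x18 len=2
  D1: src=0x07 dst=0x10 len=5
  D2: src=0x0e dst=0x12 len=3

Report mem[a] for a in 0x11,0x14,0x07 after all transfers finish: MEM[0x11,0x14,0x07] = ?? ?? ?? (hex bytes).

[0] 0x14->0x18 len=2 : 47 1e
[1] 0x07->0x10 len=5 : ad e4 da 00 c9
[2] 0x0e->0x12 len=3 : 55 40 ad
query mem[0x11]=0xe4, mem[0x14]=0xad, mem[0x07]=0xad

MEM[0x11,0x14,0x07] = e4 ad ad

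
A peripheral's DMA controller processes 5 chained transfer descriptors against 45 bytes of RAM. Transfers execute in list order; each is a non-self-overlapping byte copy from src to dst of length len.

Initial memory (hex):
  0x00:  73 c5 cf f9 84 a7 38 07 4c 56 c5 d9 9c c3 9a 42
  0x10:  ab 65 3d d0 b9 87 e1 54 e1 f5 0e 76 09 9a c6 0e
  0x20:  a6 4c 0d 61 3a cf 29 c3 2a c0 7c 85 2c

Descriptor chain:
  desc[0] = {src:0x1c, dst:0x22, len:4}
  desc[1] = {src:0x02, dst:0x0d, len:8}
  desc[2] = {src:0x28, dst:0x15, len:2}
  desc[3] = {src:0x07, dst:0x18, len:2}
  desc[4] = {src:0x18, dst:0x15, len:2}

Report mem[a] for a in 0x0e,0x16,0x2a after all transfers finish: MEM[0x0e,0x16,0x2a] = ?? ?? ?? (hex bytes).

#0 dst[0x22+4] := {0x09,0x9a,0xc6,0x0e}
#1 dst[0x0d+8] := {0xcf,0xf9,0x84,0xa7,0x38,0x07,0x4c,0x56}
#2 dst[0x15+2] := {0x2a,0xc0}
#3 dst[0x18+2] := {0x07,0x4c}
#4 dst[0x15+2] := {0x07,0x4c}
query mem[0x0e]=0xf9, mem[0x16]=0x4c, mem[0x2a]=0x7c

MEM[0x0e,0x16,0x2a] = f9 4c 7c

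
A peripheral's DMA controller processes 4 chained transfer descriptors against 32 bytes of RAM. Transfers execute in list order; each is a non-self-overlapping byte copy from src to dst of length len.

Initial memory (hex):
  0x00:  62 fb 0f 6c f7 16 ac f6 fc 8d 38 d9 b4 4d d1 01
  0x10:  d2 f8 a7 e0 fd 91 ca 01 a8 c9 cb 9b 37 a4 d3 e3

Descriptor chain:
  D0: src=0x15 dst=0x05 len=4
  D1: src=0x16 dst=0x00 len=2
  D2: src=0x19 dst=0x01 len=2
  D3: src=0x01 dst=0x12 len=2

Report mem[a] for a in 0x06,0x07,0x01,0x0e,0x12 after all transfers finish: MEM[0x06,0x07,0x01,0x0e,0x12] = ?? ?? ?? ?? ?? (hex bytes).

MEM[0x06,0x07,0x01,0x0e,0x12] = ca 01 c9 d1 c9

#0 dst[0x05+4] := {0x91,0xca,0x01,0xa8}
#1 dst[0x00+2] := {0xca,0x01}
#2 dst[0x01+2] := {0xc9,0xcb}
#3 dst[0x12+2] := {0xc9,0xcb}
query mem[0x06]=0xca, mem[0x07]=0x01, mem[0x01]=0xc9, mem[0x0e]=0xd1, mem[0x12]=0xc9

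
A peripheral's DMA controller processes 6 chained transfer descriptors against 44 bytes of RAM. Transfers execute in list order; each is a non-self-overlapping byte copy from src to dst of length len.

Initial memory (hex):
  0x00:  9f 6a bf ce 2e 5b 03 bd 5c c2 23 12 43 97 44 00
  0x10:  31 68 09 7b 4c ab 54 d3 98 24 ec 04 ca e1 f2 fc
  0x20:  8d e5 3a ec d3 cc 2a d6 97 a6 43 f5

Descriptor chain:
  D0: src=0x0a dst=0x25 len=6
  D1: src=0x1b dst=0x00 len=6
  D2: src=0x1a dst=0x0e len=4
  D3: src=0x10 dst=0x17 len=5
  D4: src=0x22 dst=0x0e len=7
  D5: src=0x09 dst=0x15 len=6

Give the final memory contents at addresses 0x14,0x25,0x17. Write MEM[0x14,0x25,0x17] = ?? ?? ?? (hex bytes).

MEM[0x14,0x25,0x17] = 97 23 12

  after D0: wrote 6B at 0x25 = 231243974400
  after D1: wrote 6B at 0x00 = 04cae1f2fc8d
  after D2: wrote 4B at 0x0e = ec04cae1
  after D3: wrote 5B at 0x17 = cae1097b4c
  after D4: wrote 7B at 0x0e = 3aecd323124397
  after D5: wrote 6B at 0x15 = c2231243973a
query mem[0x14]=0x97, mem[0x25]=0x23, mem[0x17]=0x12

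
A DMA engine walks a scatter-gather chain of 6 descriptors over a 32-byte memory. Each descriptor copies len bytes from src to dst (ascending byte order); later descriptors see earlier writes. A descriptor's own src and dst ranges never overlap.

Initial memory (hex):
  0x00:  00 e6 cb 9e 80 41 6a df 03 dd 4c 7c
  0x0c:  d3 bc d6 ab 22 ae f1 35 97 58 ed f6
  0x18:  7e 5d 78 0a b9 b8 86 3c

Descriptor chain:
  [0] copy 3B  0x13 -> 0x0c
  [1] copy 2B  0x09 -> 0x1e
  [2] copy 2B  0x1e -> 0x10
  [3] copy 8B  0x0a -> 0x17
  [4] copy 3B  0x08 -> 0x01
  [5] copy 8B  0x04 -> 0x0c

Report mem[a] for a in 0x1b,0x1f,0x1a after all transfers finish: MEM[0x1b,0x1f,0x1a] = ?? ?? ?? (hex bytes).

#0 dst[0x0c+3] := {0x35,0x97,0x58}
#1 dst[0x1e+2] := {0xdd,0x4c}
#2 dst[0x10+2] := {0xdd,0x4c}
#3 dst[0x17+8] := {0x4c,0x7c,0x35,0x97,0x58,0xab,0xdd,0x4c}
#4 dst[0x01+3] := {0x03,0xdd,0x4c}
#5 dst[0x0c+8] := {0x80,0x41,0x6a,0xdf,0x03,0xdd,0x4c,0x7c}
query mem[0x1b]=0x58, mem[0x1f]=0x4c, mem[0x1a]=0x97

MEM[0x1b,0x1f,0x1a] = 58 4c 97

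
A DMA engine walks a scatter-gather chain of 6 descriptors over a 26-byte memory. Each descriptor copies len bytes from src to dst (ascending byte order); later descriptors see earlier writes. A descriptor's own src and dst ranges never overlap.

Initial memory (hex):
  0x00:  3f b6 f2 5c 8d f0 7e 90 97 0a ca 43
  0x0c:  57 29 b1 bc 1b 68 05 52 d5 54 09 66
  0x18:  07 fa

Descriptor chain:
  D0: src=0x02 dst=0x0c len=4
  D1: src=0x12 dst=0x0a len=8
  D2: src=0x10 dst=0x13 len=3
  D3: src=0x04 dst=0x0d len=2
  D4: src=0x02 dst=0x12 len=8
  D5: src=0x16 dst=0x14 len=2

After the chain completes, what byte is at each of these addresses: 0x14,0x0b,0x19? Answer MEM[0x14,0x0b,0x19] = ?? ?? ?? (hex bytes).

MEM[0x14,0x0b,0x19] = 7e 52 0a

D0: mem[0x0c..0x0f] <- [f2 5c 8d f0]
D1: mem[0x0a..0x11] <- [05 52 d5 54 09 66 07 fa]
D2: mem[0x13..0x15] <- [07 fa 05]
D3: mem[0x0d..0x0e] <- [8d f0]
D4: mem[0x12..0x19] <- [f2 5c 8d f0 7e 90 97 0a]
D5: mem[0x14..0x15] <- [7e 90]
query mem[0x14]=0x7e, mem[0x0b]=0x52, mem[0x19]=0x0a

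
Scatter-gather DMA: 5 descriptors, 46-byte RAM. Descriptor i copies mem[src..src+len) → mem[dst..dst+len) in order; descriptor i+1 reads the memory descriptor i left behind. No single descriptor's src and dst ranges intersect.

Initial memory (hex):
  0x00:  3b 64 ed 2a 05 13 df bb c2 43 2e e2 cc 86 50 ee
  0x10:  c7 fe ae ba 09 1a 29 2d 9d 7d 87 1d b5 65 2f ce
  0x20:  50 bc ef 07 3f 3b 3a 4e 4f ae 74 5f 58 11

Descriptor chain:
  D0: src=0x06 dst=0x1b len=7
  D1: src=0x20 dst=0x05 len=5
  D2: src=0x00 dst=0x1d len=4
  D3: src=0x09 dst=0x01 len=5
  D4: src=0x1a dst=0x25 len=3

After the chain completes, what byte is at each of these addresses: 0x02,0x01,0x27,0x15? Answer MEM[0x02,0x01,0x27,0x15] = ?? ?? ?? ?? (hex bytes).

MEM[0x02,0x01,0x27,0x15] = 2e 3f bb 1a

D0: mem[0x1b..0x21] <- [df bb c2 43 2e e2 cc]
D1: mem[0x05..0x09] <- [e2 cc ef 07 3f]
D2: mem[0x1d..0x20] <- [3b 64 ed 2a]
D3: mem[0x01..0x05] <- [3f 2e e2 cc 86]
D4: mem[0x25..0x27] <- [87 df bb]
query mem[0x02]=0x2e, mem[0x01]=0x3f, mem[0x27]=0xbb, mem[0x15]=0x1a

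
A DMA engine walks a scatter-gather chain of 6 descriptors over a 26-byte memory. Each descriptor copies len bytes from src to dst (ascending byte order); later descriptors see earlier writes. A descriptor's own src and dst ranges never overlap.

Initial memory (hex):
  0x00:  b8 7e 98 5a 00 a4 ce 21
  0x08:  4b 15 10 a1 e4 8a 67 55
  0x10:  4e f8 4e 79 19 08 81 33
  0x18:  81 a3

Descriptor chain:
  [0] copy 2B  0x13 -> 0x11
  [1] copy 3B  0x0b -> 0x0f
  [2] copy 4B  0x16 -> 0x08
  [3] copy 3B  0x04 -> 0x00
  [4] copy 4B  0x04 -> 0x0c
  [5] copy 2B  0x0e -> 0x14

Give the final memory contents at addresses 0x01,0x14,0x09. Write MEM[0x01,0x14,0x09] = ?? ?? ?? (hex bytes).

MEM[0x01,0x14,0x09] = a4 ce 33

#0 dst[0x11+2] := {0x79,0x19}
#1 dst[0x0f+3] := {0xa1,0xe4,0x8a}
#2 dst[0x08+4] := {0x81,0x33,0x81,0xa3}
#3 dst[0x00+3] := {0x00,0xa4,0xce}
#4 dst[0x0c+4] := {0x00,0xa4,0xce,0x21}
#5 dst[0x14+2] := {0xce,0x21}
query mem[0x01]=0xa4, mem[0x14]=0xce, mem[0x09]=0x33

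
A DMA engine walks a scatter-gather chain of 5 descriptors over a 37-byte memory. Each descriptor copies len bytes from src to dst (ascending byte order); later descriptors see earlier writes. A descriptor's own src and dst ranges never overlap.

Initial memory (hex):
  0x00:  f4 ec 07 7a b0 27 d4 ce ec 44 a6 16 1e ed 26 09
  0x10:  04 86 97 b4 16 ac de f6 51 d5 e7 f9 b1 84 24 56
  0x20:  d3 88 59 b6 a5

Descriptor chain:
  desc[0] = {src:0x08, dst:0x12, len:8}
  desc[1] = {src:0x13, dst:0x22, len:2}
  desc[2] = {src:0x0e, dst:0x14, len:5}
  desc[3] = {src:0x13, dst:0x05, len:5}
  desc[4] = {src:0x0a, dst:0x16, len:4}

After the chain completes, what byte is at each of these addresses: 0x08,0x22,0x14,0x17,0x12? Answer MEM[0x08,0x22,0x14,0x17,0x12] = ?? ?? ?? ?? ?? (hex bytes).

MEM[0x08,0x22,0x14,0x17,0x12] = 04 44 26 16 ec

  after D0: wrote 8B at 0x12 = ec44a6161eed2609
  after D1: wrote 2B at 0x22 = 44a6
  after D2: wrote 5B at 0x14 = 26090486ec
  after D3: wrote 5B at 0x05 = 4426090486
  after D4: wrote 4B at 0x16 = a6161eed
query mem[0x08]=0x04, mem[0x22]=0x44, mem[0x14]=0x26, mem[0x17]=0x16, mem[0x12]=0xec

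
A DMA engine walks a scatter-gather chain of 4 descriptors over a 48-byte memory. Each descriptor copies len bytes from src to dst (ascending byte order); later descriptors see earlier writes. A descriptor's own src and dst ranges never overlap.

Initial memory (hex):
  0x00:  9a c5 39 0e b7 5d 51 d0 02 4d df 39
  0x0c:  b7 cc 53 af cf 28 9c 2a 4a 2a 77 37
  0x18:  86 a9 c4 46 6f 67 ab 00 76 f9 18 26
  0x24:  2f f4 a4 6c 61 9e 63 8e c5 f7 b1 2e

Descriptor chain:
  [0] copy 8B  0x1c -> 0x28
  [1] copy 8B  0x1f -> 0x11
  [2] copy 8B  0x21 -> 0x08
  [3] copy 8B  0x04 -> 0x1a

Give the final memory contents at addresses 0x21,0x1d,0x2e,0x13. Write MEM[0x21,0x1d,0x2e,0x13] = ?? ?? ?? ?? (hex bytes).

MEM[0x21,0x1d,0x2e,0x13] = 2f d0 18 f9

  after D0: wrote 8B at 0x28 = 6f67ab0076f91826
  after D1: wrote 8B at 0x11 = 0076f918262ff4a4
  after D2: wrote 8B at 0x08 = f918262ff4a46c6f
  after D3: wrote 8B at 0x1a = b75d51d0f918262f
query mem[0x21]=0x2f, mem[0x1d]=0xd0, mem[0x2e]=0x18, mem[0x13]=0xf9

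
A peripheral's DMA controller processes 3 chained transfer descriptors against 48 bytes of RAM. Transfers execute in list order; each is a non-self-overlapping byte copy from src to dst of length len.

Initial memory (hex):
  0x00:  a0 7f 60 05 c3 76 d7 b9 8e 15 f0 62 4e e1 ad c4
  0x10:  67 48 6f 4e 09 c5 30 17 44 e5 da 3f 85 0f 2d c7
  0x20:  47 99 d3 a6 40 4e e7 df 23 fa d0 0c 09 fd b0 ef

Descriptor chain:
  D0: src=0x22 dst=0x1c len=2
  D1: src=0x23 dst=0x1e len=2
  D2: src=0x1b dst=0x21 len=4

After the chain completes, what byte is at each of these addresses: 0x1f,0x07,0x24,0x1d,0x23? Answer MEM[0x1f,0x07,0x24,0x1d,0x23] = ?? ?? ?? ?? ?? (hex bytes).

MEM[0x1f,0x07,0x24,0x1d,0x23] = 40 b9 a6 a6 a6

#0 dst[0x1c+2] := {0xd3,0xa6}
#1 dst[0x1e+2] := {0xa6,0x40}
#2 dst[0x21+4] := {0x3f,0xd3,0xa6,0xa6}
query mem[0x1f]=0x40, mem[0x07]=0xb9, mem[0x24]=0xa6, mem[0x1d]=0xa6, mem[0x23]=0xa6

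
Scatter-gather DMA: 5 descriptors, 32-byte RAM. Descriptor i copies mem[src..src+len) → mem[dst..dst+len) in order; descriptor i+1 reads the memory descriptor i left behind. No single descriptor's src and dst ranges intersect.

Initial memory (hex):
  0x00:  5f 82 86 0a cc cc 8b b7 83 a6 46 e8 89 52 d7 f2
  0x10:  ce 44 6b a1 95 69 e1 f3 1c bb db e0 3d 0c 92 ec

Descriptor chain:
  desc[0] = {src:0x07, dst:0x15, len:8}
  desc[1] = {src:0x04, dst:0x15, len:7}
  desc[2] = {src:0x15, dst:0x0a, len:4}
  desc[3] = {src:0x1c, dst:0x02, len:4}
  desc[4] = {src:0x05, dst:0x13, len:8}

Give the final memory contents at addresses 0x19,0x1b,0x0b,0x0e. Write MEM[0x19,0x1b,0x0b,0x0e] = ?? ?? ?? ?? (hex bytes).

#0 dst[0x15+8] := {0xb7,0x83,0xa6,0x46,0xe8,0x89,0x52,0xd7}
#1 dst[0x15+7] := {0xcc,0xcc,0x8b,0xb7,0x83,0xa6,0x46}
#2 dst[0x0a+4] := {0xcc,0xcc,0x8b,0xb7}
#3 dst[0x02+4] := {0xd7,0x0c,0x92,0xec}
#4 dst[0x13+8] := {0xec,0x8b,0xb7,0x83,0xa6,0xcc,0xcc,0x8b}
query mem[0x19]=0xcc, mem[0x1b]=0x46, mem[0x0b]=0xcc, mem[0x0e]=0xd7

MEM[0x19,0x1b,0x0b,0x0e] = cc 46 cc d7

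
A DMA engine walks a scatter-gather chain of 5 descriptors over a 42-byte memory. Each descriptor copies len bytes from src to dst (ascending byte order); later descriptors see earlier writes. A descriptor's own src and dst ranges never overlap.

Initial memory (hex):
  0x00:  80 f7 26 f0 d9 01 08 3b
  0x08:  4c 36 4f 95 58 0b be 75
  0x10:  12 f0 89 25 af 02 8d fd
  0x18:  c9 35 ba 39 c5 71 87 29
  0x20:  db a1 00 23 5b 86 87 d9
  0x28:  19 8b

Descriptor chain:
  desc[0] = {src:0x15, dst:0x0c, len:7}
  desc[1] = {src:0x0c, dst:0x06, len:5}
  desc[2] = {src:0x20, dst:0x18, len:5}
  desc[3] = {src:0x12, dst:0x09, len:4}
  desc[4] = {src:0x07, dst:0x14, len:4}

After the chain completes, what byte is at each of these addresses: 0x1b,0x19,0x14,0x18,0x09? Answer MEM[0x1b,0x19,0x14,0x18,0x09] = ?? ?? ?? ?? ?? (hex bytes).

D0: mem[0x0c..0x12] <- [02 8d fd c9 35 ba 39]
D1: mem[0x06..0x0a] <- [02 8d fd c9 35]
D2: mem[0x18..0x1c] <- [db a1 00 23 5b]
D3: mem[0x09..0x0c] <- [39 25 af 02]
D4: mem[0x14..0x17] <- [8d fd 39 25]
query mem[0x1b]=0x23, mem[0x19]=0xa1, mem[0x14]=0x8d, mem[0x18]=0xdb, mem[0x09]=0x39

MEM[0x1b,0x19,0x14,0x18,0x09] = 23 a1 8d db 39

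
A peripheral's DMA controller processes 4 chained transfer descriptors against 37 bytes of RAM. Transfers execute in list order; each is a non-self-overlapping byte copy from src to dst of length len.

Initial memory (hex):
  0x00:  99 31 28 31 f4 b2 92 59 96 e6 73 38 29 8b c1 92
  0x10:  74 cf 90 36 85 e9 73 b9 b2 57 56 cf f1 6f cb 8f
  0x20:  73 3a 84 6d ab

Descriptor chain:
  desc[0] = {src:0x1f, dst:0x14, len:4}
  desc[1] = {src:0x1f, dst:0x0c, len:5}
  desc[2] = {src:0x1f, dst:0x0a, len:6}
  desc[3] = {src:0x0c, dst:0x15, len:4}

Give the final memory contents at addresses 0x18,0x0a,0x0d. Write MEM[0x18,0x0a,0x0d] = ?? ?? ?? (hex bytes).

MEM[0x18,0x0a,0x0d] = ab 8f 84

[0] 0x1f->0x14 len=4 : 8f 73 3a 84
[1] 0x1f->0x0c len=5 : 8f 73 3a 84 6d
[2] 0x1f->0x0a len=6 : 8f 73 3a 84 6d ab
[3] 0x0c->0x15 len=4 : 3a 84 6d ab
query mem[0x18]=0xab, mem[0x0a]=0x8f, mem[0x0d]=0x84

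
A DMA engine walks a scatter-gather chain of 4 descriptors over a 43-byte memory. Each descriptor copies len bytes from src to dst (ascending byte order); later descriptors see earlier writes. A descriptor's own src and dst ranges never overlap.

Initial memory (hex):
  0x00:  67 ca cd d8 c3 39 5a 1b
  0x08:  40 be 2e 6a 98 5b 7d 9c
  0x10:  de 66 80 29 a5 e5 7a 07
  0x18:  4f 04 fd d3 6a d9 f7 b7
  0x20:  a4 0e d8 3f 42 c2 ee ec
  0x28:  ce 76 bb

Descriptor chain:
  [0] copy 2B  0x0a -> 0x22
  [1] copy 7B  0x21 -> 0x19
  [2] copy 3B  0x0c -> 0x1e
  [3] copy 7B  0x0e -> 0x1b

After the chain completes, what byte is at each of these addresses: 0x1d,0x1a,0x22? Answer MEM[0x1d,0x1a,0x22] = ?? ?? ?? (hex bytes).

MEM[0x1d,0x1a,0x22] = de 2e 2e

#0 dst[0x22+2] := {0x2e,0x6a}
#1 dst[0x19+7] := {0x0e,0x2e,0x6a,0x42,0xc2,0xee,0xec}
#2 dst[0x1e+3] := {0x98,0x5b,0x7d}
#3 dst[0x1b+7] := {0x7d,0x9c,0xde,0x66,0x80,0x29,0xa5}
query mem[0x1d]=0xde, mem[0x1a]=0x2e, mem[0x22]=0x2e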